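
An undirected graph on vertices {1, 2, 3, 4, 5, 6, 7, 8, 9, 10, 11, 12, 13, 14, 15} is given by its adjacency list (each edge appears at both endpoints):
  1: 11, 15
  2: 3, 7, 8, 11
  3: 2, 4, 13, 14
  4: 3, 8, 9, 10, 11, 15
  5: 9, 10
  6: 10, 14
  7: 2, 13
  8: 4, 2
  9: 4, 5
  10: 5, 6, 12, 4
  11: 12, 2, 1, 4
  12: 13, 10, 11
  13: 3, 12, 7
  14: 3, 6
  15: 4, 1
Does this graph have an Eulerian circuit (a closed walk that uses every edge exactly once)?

No

Degrees: 1:2, 2:4, 3:4, 4:6, 5:2, 6:2, 7:2, 8:2, 9:2, 10:4, 11:4, 12:3, 13:3, 14:2, 15:2
Vertices with odd degree: 12, 13. An Eulerian circuit requires all degrees even.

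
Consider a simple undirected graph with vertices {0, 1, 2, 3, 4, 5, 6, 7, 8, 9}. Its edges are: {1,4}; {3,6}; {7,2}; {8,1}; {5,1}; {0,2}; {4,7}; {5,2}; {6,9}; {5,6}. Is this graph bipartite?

2-7-4-1-5-2 is an odd cycle (length 5), and a bipartite graph can contain only even cycles.

No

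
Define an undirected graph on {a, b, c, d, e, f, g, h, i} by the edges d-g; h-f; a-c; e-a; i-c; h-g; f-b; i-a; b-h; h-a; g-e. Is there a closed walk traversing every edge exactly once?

Degrees: a:4, b:2, c:2, d:1, e:2, f:2, g:3, h:4, i:2
Vertices with odd degree: d, g. An Eulerian circuit requires all degrees even.

No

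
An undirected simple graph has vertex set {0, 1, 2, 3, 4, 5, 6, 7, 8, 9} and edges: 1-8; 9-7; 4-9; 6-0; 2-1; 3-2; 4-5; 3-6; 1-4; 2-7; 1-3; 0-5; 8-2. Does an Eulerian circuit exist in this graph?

Degrees: 0:2, 1:4, 2:4, 3:3, 4:3, 5:2, 6:2, 7:2, 8:2, 9:2
Vertices with odd degree: 3, 4. An Eulerian circuit requires all degrees even.

No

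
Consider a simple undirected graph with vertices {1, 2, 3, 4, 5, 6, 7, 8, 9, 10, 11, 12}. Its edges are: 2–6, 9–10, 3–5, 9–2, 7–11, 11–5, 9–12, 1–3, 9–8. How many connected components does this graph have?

3

Component: {4}
Component: {1, 3, 5, 7, 11}
Component: {2, 6, 8, 9, 10, 12}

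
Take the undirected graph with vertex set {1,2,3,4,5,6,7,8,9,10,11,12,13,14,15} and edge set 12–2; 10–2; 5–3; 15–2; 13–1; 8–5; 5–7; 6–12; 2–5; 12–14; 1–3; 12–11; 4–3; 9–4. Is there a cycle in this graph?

The graph has 15 vertices, 14 edges, and 1 connected component.
A forest on 15 vertices with 1 component has exactly 14 edges, which matches — so no cycle.

No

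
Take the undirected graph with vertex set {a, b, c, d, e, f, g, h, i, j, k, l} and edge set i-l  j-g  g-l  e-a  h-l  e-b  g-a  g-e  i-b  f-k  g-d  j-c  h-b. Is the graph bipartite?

No

The cycle g-a-e-g has length 3, which is odd, so the graph is not bipartite.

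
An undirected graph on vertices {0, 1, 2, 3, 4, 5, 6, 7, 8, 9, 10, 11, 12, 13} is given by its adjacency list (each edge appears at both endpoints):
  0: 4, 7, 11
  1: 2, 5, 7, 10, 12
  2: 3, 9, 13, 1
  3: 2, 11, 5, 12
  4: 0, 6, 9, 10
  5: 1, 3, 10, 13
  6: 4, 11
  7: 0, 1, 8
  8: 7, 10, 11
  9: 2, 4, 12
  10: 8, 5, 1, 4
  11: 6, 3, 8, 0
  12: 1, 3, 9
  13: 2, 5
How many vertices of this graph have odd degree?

Degrees: 0:3, 1:5, 2:4, 3:4, 4:4, 5:4, 6:2, 7:3, 8:3, 9:3, 10:4, 11:4, 12:3, 13:2
Odd-degree vertices: 0, 1, 7, 8, 9, 12.

6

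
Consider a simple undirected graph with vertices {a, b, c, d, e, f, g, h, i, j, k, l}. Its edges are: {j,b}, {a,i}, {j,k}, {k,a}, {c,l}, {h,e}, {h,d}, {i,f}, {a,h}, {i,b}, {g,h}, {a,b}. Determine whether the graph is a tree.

The graph has 12 vertices and 12 edges.
It splits into 2 components, so it cannot be a tree.

No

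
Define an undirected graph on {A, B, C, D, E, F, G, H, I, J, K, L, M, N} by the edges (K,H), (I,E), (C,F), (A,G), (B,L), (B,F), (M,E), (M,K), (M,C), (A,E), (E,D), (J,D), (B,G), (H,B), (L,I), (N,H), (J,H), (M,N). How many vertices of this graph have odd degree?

Degrees: A:2, B:4, C:2, D:2, E:4, F:2, G:2, H:4, I:2, J:2, K:2, L:2, M:4, N:2
Odd-degree vertices: none.

0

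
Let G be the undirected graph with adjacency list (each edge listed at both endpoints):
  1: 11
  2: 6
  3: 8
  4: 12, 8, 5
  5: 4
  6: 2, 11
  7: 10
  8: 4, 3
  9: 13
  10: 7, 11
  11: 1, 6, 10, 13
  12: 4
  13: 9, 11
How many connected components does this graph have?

Component: {3, 4, 5, 8, 12}
Component: {1, 2, 6, 7, 9, 10, 11, 13}

2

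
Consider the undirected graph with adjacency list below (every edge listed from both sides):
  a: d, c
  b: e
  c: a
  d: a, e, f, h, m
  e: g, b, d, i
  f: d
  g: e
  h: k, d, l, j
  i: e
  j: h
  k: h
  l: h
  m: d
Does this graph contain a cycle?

|V| = 13, |E| = 12, number of components = 1.
Since 12 = 13 - 1, the graph is a forest and contains no cycle.

No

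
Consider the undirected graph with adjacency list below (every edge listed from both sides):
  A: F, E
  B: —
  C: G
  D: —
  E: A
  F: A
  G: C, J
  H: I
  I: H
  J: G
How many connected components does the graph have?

5

Component: {B}
Component: {D}
Component: {H, I}
Component: {A, E, F}
Component: {C, G, J}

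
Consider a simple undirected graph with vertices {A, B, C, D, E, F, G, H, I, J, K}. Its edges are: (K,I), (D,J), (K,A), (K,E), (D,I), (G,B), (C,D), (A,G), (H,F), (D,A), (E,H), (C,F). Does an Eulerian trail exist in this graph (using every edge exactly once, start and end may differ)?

No

Degrees: A:3, B:1, C:2, D:4, E:2, F:2, G:2, H:2, I:2, J:1, K:3
Odd-degree vertices: A, B, J, K (4 total).
An Eulerian trail requires 0 or 2 odd-degree vertices; here there are 4.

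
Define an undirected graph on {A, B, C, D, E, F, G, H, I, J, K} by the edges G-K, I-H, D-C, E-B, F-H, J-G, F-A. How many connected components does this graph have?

Component: {B, E}
Component: {C, D}
Component: {G, J, K}
Component: {A, F, H, I}

4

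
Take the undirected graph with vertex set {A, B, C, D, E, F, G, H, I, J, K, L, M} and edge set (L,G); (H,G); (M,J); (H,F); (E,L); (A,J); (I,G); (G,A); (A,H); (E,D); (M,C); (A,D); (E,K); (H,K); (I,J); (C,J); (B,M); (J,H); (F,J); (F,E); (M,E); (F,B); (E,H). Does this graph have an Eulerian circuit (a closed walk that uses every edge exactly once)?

Degrees: A:4, B:2, C:2, D:2, E:6, F:4, G:4, H:6, I:2, J:6, K:2, L:2, M:4
All degrees are even and the non-isolated vertices are connected — an Eulerian circuit exists.

Yes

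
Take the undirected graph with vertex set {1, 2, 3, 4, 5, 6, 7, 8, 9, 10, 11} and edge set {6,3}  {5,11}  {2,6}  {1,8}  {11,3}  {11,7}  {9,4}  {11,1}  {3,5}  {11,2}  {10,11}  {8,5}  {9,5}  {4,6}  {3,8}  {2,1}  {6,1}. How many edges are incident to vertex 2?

3

Neighbors of 2: 1, 6, 11.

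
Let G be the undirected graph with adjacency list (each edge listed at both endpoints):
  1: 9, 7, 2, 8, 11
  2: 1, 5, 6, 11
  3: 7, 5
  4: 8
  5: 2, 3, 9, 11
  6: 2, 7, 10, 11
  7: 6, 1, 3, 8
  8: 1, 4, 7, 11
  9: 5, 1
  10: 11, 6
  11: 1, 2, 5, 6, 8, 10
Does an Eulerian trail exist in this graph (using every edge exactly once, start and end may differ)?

Degrees: 1:5, 2:4, 3:2, 4:1, 5:4, 6:4, 7:4, 8:4, 9:2, 10:2, 11:6
Odd-degree vertices: 1, 4 (2 total).
The non-isolated vertices are connected and exactly 2 have odd degree, so an Eulerian trail exists (from 1 to 4).

Yes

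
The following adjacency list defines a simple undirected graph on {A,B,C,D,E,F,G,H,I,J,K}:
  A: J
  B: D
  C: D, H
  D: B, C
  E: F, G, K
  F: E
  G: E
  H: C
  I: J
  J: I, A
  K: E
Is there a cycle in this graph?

|V| = 11, |E| = 8, number of components = 3.
A forest on 11 vertices with 3 components has exactly 8 edges, which matches — so no cycle.

No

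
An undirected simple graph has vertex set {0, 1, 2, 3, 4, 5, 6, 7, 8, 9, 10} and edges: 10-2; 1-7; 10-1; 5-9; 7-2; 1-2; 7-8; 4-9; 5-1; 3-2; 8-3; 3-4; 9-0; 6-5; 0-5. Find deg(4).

Neighbors of 4: 3, 9.

2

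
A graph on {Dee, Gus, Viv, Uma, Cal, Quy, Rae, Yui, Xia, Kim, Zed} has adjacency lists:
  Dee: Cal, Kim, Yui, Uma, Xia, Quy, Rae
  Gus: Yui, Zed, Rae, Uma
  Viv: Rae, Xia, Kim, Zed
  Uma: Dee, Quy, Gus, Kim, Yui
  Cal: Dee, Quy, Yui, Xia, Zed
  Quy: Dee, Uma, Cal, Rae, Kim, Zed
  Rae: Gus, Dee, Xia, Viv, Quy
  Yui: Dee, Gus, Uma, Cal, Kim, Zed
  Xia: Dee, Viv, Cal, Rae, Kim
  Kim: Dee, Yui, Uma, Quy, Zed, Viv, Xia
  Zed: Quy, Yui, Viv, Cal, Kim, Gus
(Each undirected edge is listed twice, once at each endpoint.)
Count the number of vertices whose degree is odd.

Degrees: Dee:7, Gus:4, Viv:4, Uma:5, Cal:5, Quy:6, Rae:5, Yui:6, Xia:5, Kim:7, Zed:6
Odd-degree vertices: Dee, Uma, Cal, Rae, Xia, Kim.

6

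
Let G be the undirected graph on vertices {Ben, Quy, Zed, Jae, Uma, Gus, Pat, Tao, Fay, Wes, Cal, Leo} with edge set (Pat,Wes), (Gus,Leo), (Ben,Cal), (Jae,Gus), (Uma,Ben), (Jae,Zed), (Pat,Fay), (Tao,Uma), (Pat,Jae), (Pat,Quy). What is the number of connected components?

Component: {Ben, Uma, Tao, Cal}
Component: {Quy, Zed, Jae, Gus, Pat, Fay, Wes, Leo}

2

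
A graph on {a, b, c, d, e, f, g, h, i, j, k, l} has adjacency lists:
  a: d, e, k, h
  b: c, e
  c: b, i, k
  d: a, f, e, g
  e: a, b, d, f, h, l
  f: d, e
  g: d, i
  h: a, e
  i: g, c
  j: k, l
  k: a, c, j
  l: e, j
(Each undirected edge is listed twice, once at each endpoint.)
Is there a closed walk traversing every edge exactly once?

Degrees: a:4, b:2, c:3, d:4, e:6, f:2, g:2, h:2, i:2, j:2, k:3, l:2
Vertices with odd degree: c, k. An Eulerian circuit requires all degrees even.

No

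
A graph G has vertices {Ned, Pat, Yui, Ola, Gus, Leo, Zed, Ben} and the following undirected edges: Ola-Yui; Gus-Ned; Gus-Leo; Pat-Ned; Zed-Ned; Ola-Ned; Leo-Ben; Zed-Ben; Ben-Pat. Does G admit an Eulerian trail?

Yes

Degrees: Ned:4, Pat:2, Yui:1, Ola:2, Gus:2, Leo:2, Zed:2, Ben:3
Odd-degree vertices: Yui, Ben (2 total).
The non-isolated vertices are connected and exactly 2 have odd degree, so an Eulerian trail exists (from Yui to Ben).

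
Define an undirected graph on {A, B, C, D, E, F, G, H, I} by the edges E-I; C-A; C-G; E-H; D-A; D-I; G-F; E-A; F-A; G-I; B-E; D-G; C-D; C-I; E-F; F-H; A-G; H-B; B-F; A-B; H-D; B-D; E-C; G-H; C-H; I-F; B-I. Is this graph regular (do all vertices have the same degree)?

Yes

Degrees: A:6, B:6, C:6, D:6, E:6, F:6, G:6, H:6, I:6
Every vertex has degree 6, so the graph is 6-regular.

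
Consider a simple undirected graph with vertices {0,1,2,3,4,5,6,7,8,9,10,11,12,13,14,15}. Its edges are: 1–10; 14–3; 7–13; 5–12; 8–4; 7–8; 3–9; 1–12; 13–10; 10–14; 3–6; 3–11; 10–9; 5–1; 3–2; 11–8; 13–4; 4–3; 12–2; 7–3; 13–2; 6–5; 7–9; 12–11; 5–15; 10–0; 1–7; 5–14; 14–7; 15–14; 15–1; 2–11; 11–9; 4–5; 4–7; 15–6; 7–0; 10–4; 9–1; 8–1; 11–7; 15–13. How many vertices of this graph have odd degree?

Degrees: 0:2, 1:7, 2:4, 3:7, 4:6, 5:6, 6:3, 7:9, 8:4, 9:5, 10:6, 11:6, 12:4, 13:5, 14:5, 15:5
Odd-degree vertices: 1, 3, 6, 7, 9, 13, 14, 15.

8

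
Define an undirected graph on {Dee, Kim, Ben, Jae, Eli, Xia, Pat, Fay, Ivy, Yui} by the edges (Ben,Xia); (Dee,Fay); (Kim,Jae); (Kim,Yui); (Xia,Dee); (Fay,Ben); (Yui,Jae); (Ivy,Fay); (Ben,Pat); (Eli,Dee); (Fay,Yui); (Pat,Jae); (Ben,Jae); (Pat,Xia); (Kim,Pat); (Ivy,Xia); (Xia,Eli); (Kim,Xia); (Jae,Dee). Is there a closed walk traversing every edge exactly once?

Degrees: Dee:4, Kim:4, Ben:4, Jae:5, Eli:2, Xia:6, Pat:4, Fay:4, Ivy:2, Yui:3
Vertices with odd degree: Jae, Yui. An Eulerian circuit requires all degrees even.

No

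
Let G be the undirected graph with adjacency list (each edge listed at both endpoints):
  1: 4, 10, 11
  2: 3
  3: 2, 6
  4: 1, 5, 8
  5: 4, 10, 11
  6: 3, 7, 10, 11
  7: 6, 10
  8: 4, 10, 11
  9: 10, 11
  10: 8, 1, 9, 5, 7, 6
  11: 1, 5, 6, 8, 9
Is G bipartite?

7-10-6-7 is an odd cycle (length 3), and a bipartite graph can contain only even cycles.

No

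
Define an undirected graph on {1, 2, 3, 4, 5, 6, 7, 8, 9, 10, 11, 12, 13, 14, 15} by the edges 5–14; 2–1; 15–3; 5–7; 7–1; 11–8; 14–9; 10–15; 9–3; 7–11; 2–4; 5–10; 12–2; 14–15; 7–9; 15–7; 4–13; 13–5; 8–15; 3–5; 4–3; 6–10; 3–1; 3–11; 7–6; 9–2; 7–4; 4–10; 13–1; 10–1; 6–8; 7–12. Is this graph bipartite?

A valid 2-coloring puts {2, 3, 7, 8, 10, 13, 14} on one side and {1, 4, 5, 6, 9, 11, 12, 15} on the other; every edge crosses between the two sides.

Yes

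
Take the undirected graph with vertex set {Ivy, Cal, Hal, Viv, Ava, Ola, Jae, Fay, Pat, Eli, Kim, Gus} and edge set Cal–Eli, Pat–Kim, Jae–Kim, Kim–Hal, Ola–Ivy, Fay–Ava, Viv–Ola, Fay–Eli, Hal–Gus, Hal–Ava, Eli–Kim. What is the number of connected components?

2

Component: {Ivy, Viv, Ola}
Component: {Cal, Hal, Ava, Jae, Fay, Pat, Eli, Kim, Gus}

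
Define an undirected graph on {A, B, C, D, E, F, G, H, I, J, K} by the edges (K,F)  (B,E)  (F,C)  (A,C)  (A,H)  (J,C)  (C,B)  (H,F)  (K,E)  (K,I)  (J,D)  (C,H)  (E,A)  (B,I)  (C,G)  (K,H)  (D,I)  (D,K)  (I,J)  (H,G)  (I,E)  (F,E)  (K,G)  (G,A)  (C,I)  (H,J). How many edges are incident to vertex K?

6

Neighbors of K: D, E, F, G, H, I.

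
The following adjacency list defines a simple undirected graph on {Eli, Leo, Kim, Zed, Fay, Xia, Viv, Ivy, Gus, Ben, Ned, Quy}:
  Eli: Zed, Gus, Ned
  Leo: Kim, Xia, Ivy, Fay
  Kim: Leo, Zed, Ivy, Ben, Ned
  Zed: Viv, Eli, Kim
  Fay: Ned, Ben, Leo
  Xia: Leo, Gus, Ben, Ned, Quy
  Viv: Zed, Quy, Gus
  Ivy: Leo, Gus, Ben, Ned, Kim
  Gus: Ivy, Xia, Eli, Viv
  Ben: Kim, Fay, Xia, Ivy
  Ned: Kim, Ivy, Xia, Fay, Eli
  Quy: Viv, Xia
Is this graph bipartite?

No

Ivy-Kim-Ned-Ivy is an odd cycle (length 3), and a bipartite graph can contain only even cycles.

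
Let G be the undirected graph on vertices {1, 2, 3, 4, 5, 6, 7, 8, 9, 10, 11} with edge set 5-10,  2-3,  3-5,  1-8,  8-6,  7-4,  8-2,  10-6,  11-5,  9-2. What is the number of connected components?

Component: {4, 7}
Component: {1, 2, 3, 5, 6, 8, 9, 10, 11}

2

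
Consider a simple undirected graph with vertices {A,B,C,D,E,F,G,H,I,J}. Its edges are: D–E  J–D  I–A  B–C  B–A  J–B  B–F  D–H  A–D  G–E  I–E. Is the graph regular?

No

Degrees: A:3, B:4, C:1, D:4, E:3, F:1, G:1, H:1, I:2, J:2
Vertex C has degree 1 while B has degree 4, so the graph is not regular.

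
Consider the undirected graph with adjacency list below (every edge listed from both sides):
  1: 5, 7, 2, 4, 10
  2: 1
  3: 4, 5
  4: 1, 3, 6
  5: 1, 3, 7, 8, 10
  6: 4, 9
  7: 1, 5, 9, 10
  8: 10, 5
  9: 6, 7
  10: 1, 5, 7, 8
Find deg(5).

Neighbors of 5: 1, 3, 7, 8, 10.

5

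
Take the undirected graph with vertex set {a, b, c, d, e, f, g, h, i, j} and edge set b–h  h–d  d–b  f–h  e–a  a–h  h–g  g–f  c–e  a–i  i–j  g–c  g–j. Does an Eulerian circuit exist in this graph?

Degrees: a:3, b:2, c:2, d:2, e:2, f:2, g:4, h:5, i:2, j:2
Vertices with odd degree: a, h. An Eulerian circuit requires all degrees even.

No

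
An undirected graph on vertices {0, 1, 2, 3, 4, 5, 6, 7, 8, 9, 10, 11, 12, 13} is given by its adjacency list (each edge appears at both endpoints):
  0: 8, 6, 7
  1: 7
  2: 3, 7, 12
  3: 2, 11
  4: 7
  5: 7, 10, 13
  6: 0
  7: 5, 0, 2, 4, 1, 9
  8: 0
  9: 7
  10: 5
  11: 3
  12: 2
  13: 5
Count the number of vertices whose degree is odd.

Degrees: 0:3, 1:1, 2:3, 3:2, 4:1, 5:3, 6:1, 7:6, 8:1, 9:1, 10:1, 11:1, 12:1, 13:1
Odd-degree vertices: 0, 1, 2, 4, 5, 6, 8, 9, 10, 11, 12, 13.

12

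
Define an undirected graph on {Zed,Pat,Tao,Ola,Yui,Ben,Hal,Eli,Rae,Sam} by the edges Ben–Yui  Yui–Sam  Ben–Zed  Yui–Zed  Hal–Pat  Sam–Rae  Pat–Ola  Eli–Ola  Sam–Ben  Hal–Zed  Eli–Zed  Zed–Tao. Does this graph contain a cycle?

Yes

|V| = 10, |E| = 12, number of components = 1.
One cycle is Zed-Eli-Ola-Pat-Hal-Zed.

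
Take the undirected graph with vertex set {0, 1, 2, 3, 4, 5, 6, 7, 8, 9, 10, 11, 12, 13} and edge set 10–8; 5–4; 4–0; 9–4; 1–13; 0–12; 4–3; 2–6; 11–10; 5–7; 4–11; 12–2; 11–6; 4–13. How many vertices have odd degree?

6

Degrees: 0:2, 1:1, 2:2, 3:1, 4:6, 5:2, 6:2, 7:1, 8:1, 9:1, 10:2, 11:3, 12:2, 13:2
Odd-degree vertices: 1, 3, 7, 8, 9, 11.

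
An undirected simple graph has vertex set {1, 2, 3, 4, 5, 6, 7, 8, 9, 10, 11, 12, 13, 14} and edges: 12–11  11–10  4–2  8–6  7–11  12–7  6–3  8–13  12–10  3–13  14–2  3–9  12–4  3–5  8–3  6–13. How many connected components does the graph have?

Component: {1}
Component: {3, 5, 6, 8, 9, 13}
Component: {2, 4, 7, 10, 11, 12, 14}

3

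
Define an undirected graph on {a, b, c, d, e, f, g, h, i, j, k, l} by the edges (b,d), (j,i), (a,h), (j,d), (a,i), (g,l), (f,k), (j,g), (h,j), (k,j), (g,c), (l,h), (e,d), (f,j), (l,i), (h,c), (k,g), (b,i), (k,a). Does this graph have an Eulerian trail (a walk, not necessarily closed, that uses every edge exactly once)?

Degrees: a:3, b:2, c:2, d:3, e:1, f:2, g:4, h:4, i:4, j:6, k:4, l:3
Odd-degree vertices: a, d, e, l (4 total).
An Eulerian trail requires 0 or 2 odd-degree vertices; here there are 4.

No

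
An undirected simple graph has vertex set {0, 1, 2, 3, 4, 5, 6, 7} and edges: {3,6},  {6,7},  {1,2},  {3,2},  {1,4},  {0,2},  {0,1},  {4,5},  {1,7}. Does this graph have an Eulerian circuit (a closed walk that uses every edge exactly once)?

No

Degrees: 0:2, 1:4, 2:3, 3:2, 4:2, 5:1, 6:2, 7:2
2, 5 have odd degree; an Eulerian circuit needs every degree to be even, so none exists.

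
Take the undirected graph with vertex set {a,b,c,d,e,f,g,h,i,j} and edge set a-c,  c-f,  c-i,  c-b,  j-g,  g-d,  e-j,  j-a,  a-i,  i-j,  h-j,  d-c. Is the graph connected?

A breadth-first search from a visits a, j, c, i, h, e, g, d, f, b — all 10 vertices — so the graph is connected.

Yes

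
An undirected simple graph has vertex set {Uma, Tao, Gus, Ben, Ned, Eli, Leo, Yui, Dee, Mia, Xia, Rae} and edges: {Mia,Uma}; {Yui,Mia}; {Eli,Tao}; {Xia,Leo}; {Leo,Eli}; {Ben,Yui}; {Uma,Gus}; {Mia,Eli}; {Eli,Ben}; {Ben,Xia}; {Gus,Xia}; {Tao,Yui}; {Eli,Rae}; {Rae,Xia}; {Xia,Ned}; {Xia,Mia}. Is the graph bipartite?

Color {Tao, Gus, Ben, Ned, Leo, Dee, Mia, Rae} black and {Uma, Eli, Yui, Xia} white. No edge joins two same-colored vertices, so the graph is bipartite.

Yes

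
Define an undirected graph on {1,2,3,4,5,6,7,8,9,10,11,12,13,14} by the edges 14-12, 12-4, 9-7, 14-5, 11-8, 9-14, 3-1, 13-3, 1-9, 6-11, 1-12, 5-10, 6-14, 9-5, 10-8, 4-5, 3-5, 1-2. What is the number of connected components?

Component: {1, 2, 3, 4, 5, 6, 7, 8, 9, 10, 11, 12, 13, 14}

1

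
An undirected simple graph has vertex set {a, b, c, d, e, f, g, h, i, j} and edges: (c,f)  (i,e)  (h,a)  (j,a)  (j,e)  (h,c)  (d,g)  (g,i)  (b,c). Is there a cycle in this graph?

The graph has 10 vertices, 9 edges, and 1 connected component.
Since 9 = 10 - 1, the graph is a forest and contains no cycle.

No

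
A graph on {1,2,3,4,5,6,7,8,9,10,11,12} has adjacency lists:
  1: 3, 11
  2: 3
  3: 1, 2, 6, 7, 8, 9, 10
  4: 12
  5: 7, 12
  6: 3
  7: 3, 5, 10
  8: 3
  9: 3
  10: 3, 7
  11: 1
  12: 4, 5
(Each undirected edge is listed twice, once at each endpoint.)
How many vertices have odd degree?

8

Degrees: 1:2, 2:1, 3:7, 4:1, 5:2, 6:1, 7:3, 8:1, 9:1, 10:2, 11:1, 12:2
Odd-degree vertices: 2, 3, 4, 6, 7, 8, 9, 11.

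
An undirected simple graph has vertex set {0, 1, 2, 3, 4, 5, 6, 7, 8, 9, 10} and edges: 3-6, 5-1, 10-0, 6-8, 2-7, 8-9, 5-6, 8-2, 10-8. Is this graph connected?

No

Component: {4}
Component: {0, 1, 2, 3, 5, 6, 7, 8, 9, 10}
There are 2 separate components, so the graph is not connected.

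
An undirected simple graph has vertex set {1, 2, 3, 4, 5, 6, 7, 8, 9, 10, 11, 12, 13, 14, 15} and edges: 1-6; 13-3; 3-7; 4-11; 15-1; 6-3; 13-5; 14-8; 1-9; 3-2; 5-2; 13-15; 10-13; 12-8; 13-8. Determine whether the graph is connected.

No

Component: {4, 11}
Component: {1, 2, 3, 5, 6, 7, 8, 9, 10, 12, 13, 14, 15}
No edge joins these 2 groups, so the graph is disconnected.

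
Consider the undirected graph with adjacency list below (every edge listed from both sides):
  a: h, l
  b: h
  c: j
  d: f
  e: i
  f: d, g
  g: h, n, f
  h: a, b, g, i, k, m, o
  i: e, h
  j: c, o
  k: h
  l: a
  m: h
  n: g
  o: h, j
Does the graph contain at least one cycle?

|V| = 15, |E| = 14, number of components = 1.
A forest on 15 vertices with 1 component has exactly 14 edges, which matches — so no cycle.

No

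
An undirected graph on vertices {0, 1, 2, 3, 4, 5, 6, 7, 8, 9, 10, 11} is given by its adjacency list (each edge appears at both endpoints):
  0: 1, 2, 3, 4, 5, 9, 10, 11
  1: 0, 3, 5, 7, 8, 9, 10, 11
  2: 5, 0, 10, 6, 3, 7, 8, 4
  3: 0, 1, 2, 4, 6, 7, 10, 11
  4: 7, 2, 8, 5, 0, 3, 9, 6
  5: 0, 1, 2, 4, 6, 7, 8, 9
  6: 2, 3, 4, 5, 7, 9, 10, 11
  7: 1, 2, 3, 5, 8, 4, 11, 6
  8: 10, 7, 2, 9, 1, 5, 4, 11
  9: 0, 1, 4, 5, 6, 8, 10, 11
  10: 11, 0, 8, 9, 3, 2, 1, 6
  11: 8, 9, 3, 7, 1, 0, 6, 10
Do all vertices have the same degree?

Yes

Degrees: 0:8, 1:8, 2:8, 3:8, 4:8, 5:8, 6:8, 7:8, 8:8, 9:8, 10:8, 11:8
Every vertex has degree 8, so the graph is 8-regular.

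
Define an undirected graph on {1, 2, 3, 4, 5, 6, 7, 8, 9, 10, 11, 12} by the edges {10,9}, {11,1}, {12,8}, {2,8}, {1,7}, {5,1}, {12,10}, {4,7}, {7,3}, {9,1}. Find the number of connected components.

2

Component: {6}
Component: {1, 2, 3, 4, 5, 7, 8, 9, 10, 11, 12}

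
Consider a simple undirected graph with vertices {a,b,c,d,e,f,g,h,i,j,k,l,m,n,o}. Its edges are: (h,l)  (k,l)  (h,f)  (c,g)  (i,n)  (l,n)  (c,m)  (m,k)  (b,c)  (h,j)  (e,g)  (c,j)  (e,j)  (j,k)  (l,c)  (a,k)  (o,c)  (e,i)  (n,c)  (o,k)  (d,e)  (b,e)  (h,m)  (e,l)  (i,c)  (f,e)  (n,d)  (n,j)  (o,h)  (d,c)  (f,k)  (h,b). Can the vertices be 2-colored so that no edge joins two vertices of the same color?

i-n-c-i is an odd cycle (length 3), and a bipartite graph can contain only even cycles.

No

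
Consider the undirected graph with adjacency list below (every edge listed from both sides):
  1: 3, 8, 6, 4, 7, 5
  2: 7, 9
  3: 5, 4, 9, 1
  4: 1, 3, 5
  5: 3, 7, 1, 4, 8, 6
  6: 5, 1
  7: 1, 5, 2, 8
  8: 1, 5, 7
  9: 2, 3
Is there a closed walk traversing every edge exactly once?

No

Degrees: 1:6, 2:2, 3:4, 4:3, 5:6, 6:2, 7:4, 8:3, 9:2
Vertices with odd degree: 4, 8. An Eulerian circuit requires all degrees even.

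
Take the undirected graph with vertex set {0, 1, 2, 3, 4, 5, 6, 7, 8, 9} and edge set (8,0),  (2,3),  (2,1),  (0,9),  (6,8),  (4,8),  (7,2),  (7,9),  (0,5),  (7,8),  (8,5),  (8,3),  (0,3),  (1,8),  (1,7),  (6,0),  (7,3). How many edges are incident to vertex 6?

2

Neighbors of 6: 0, 8.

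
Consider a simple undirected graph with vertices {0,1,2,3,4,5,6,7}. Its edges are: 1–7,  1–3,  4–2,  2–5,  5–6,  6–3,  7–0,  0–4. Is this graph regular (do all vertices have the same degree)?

Yes

Degrees: 0:2, 1:2, 2:2, 3:2, 4:2, 5:2, 6:2, 7:2
Every vertex has degree 2, so the graph is 2-regular.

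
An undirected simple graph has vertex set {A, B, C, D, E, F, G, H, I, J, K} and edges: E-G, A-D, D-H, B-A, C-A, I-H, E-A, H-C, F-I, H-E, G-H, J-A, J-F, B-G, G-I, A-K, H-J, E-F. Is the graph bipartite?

No

The cycle I-H-G-I has length 3, which is odd, so the graph is not bipartite.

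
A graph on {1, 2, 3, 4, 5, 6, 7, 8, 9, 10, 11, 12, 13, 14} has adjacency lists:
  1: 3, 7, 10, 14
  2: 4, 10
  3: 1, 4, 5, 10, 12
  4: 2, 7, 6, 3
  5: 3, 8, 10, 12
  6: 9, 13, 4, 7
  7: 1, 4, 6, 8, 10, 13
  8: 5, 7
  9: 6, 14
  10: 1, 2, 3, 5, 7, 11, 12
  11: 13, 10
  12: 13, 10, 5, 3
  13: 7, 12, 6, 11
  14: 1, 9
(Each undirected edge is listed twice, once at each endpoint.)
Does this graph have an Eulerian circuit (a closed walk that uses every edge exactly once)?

Degrees: 1:4, 2:2, 3:5, 4:4, 5:4, 6:4, 7:6, 8:2, 9:2, 10:7, 11:2, 12:4, 13:4, 14:2
Vertices with odd degree: 3, 10. An Eulerian circuit requires all degrees even.

No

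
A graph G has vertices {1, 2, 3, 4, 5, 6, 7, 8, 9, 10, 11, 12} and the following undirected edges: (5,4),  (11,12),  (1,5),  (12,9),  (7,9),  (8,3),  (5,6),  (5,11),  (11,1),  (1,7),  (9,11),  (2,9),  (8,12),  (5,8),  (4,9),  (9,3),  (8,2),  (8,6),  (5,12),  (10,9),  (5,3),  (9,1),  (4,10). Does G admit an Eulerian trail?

Degrees: 1:4, 2:2, 3:3, 4:3, 5:7, 6:2, 7:2, 8:5, 9:8, 10:2, 11:4, 12:4
Odd-degree vertices: 3, 4, 5, 8 (4 total).
An Eulerian trail requires 0 or 2 odd-degree vertices; here there are 4.

No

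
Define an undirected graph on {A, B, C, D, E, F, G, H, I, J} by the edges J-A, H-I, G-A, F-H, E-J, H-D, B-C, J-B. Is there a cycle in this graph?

No

|V| = 10, |E| = 8, number of components = 2.
A forest on 10 vertices with 2 components has exactly 8 edges, which matches — so no cycle.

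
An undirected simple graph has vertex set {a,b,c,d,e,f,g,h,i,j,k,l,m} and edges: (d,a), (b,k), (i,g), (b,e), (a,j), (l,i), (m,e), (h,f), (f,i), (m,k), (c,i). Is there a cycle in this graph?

Yes

|V| = 13, |E| = 11, number of components = 3.
One cycle is b-k-m-e-b.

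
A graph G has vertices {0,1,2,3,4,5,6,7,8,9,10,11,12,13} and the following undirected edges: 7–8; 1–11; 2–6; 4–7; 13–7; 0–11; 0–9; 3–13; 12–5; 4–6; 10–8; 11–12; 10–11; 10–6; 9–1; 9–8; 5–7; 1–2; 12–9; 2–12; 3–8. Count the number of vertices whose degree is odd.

Degrees: 0:2, 1:3, 2:3, 3:2, 4:2, 5:2, 6:3, 7:4, 8:4, 9:4, 10:3, 11:4, 12:4, 13:2
Odd-degree vertices: 1, 2, 6, 10.

4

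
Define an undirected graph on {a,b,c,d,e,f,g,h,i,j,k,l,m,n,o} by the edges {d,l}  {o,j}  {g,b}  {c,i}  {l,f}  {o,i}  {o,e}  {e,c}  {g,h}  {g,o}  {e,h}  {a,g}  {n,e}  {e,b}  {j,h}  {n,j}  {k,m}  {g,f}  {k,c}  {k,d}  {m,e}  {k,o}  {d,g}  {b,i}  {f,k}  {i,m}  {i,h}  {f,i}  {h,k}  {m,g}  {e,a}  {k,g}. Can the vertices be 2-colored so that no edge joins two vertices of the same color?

No

The cycle k-g-o-k has length 3, which is odd, so the graph is not bipartite.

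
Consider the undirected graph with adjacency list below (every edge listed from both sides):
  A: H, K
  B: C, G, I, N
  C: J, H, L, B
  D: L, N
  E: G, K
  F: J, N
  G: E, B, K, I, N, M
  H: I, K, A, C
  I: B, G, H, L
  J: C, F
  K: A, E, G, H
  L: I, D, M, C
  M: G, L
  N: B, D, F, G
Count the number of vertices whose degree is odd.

0

Degrees: A:2, B:4, C:4, D:2, E:2, F:2, G:6, H:4, I:4, J:2, K:4, L:4, M:2, N:4
Odd-degree vertices: none.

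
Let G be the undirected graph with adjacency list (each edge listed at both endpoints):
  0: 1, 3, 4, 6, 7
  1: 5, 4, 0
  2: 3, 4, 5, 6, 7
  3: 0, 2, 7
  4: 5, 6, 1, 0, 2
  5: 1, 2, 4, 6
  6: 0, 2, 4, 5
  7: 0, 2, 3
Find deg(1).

3

Neighbors of 1: 0, 4, 5.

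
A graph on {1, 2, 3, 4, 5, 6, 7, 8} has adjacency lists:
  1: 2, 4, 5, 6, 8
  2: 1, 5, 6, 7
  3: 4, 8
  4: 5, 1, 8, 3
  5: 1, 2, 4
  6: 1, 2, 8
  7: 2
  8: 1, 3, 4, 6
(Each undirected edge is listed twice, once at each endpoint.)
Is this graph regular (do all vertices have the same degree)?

No

Degrees: 1:5, 2:4, 3:2, 4:4, 5:3, 6:3, 7:1, 8:4
Vertex 7 has degree 1 while 1 has degree 5, so the graph is not regular.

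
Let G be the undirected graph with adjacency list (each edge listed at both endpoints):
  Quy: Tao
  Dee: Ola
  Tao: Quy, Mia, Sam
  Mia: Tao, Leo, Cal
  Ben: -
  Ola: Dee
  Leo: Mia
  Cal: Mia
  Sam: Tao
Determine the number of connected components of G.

3

Component: {Ben}
Component: {Dee, Ola}
Component: {Quy, Tao, Mia, Leo, Cal, Sam}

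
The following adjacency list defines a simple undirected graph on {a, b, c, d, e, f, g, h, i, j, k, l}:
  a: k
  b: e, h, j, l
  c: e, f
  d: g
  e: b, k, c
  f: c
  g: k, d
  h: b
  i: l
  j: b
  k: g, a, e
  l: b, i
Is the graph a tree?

Yes

|V| = 12, |E| = 11.
Connected and |E| = |V| - 1, which characterizes a tree.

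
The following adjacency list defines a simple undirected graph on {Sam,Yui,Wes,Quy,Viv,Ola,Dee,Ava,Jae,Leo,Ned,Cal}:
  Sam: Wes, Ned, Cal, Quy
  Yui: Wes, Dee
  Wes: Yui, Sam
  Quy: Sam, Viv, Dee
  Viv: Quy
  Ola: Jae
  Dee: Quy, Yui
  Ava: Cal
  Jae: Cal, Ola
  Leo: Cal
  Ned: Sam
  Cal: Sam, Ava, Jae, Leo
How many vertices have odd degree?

Degrees: Sam:4, Yui:2, Wes:2, Quy:3, Viv:1, Ola:1, Dee:2, Ava:1, Jae:2, Leo:1, Ned:1, Cal:4
Odd-degree vertices: Quy, Viv, Ola, Ava, Leo, Ned.

6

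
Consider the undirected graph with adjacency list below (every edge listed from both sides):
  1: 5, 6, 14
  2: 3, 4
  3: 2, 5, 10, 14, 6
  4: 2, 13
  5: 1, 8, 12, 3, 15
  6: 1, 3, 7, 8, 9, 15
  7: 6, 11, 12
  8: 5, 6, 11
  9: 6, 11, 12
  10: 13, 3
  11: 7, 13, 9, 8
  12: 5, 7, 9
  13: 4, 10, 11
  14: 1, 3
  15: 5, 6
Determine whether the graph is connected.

A breadth-first search from 1 visits 1, 6, 14, 5, 9, 15, 3, 8, 7, 12, 11, 10, 2, 13, 4 — all 15 vertices — so the graph is connected.

Yes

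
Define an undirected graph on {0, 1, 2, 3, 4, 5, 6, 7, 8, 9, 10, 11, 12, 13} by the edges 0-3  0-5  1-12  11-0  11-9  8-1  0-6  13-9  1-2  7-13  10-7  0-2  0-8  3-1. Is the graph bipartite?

Color {2, 3, 4, 5, 6, 8, 10, 11, 12, 13} black and {0, 1, 7, 9} white. No edge joins two same-colored vertices, so the graph is bipartite.

Yes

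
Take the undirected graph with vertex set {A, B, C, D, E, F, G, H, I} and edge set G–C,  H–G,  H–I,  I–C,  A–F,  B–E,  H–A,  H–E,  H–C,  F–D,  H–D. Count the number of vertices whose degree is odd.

2

Degrees: A:2, B:1, C:3, D:2, E:2, F:2, G:2, H:6, I:2
Odd-degree vertices: B, C.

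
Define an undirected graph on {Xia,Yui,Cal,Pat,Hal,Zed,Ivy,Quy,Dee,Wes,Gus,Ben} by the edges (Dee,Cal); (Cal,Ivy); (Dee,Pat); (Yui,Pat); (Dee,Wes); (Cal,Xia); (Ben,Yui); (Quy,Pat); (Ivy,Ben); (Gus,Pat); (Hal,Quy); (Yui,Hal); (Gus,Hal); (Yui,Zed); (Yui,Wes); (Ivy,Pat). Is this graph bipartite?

Yes

Partition the vertices as {Cal, Pat, Hal, Zed, Wes, Ben} vs {Xia, Yui, Ivy, Quy, Dee, Gus}. Each listed edge has one endpoint in each part, so the graph is bipartite.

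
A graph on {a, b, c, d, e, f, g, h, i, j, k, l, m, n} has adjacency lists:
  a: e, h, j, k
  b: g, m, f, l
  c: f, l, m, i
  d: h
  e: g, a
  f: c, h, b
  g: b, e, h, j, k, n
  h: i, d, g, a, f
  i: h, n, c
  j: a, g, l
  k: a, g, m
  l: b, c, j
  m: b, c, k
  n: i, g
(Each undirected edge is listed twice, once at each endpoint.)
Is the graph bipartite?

Yes

Color {b, c, e, h, j, k, n} black and {a, d, f, g, i, l, m} white. No edge joins two same-colored vertices, so the graph is bipartite.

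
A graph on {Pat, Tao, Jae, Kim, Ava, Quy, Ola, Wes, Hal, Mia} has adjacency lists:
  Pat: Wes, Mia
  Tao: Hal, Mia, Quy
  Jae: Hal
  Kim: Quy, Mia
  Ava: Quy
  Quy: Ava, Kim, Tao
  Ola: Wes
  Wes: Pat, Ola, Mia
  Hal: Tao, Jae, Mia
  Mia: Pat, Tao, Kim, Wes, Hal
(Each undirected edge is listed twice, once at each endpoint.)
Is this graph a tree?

No

|V| = 10, |E| = 12.
Connected but with 12 > 9 edges, so it has a cycle and is not a tree.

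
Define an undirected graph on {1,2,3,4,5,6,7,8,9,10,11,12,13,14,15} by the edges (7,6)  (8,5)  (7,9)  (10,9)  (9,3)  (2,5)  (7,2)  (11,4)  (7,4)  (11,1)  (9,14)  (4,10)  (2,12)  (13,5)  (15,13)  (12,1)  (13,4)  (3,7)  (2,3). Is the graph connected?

A breadth-first search from 1 visits 1, 11, 12, 4, 2, 7, 13, 10, 3, 5, 9, 6, 15, 8, 14 — all 15 vertices — so the graph is connected.

Yes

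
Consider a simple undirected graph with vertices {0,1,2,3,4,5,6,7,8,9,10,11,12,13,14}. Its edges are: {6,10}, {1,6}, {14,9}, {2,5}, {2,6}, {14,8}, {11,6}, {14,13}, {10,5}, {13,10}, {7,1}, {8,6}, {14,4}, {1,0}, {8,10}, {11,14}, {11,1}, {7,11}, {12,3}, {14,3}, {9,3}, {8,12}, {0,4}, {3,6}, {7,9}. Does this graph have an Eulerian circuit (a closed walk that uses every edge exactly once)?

Degrees: 0:2, 1:4, 2:2, 3:4, 4:2, 5:2, 6:6, 7:3, 8:4, 9:3, 10:4, 11:4, 12:2, 13:2, 14:6
7, 9 have odd degree; an Eulerian circuit needs every degree to be even, so none exists.

No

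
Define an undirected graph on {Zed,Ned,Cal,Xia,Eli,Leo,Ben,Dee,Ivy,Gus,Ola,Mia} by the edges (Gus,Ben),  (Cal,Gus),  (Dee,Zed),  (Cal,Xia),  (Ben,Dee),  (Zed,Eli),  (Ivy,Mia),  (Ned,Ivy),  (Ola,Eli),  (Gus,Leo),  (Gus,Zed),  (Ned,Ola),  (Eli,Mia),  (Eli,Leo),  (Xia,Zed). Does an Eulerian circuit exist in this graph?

Degrees: Zed:4, Ned:2, Cal:2, Xia:2, Eli:4, Leo:2, Ben:2, Dee:2, Ivy:2, Gus:4, Ola:2, Mia:2
All degrees are even and the non-isolated vertices are connected — an Eulerian circuit exists.

Yes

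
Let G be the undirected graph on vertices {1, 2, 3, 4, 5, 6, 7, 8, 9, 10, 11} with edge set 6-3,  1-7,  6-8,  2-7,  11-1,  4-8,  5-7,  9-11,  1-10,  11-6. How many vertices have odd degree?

Degrees: 1:3, 2:1, 3:1, 4:1, 5:1, 6:3, 7:3, 8:2, 9:1, 10:1, 11:3
Odd-degree vertices: 1, 2, 3, 4, 5, 6, 7, 9, 10, 11.

10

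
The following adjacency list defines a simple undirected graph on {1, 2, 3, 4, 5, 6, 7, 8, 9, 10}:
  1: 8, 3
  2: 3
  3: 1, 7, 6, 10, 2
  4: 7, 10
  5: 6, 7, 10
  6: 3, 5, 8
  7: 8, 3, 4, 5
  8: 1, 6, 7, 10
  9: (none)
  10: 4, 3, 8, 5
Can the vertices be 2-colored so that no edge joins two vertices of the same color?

Yes

Partition the vertices as {3, 4, 5, 8, 9} vs {1, 2, 6, 7, 10}. Each listed edge has one endpoint in each part, so the graph is bipartite.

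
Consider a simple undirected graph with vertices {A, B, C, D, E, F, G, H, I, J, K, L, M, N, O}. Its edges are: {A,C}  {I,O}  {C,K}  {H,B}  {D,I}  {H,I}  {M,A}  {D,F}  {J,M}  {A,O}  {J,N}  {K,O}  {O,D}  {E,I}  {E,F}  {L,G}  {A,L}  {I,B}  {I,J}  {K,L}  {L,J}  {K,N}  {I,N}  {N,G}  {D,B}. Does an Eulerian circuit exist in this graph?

Degrees: A:4, B:3, C:2, D:4, E:2, F:2, G:2, H:2, I:7, J:4, K:4, L:4, M:2, N:4, O:4
Vertices with odd degree: B, I. An Eulerian circuit requires all degrees even.

No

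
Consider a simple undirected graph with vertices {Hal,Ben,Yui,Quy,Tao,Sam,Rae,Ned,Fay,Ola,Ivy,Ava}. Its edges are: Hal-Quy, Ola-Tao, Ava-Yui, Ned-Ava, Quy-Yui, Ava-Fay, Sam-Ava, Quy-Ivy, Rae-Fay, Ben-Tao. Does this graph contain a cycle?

No

The graph has 12 vertices, 10 edges, and 2 connected components.
A forest on 12 vertices with 2 components has exactly 10 edges, which matches — so no cycle.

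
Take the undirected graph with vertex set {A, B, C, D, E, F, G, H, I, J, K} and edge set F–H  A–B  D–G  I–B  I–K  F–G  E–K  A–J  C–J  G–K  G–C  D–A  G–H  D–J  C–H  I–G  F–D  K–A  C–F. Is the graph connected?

Starting from A and exploring outward reaches every vertex (A, B, K, D, J, I, E, G, F, C, H); the graph is connected.

Yes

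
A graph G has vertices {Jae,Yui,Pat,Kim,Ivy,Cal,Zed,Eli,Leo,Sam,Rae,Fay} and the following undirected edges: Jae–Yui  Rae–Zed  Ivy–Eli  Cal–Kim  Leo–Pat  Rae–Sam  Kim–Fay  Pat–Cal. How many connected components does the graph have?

Component: {Jae, Yui}
Component: {Ivy, Eli}
Component: {Zed, Sam, Rae}
Component: {Pat, Kim, Cal, Leo, Fay}

4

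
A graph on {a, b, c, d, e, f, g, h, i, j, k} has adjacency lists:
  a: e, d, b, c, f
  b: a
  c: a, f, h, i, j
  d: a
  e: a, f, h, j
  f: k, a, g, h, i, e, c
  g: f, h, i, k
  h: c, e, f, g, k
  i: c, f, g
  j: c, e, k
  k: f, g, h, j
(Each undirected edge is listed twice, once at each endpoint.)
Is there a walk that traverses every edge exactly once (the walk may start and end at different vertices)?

No

Degrees: a:5, b:1, c:5, d:1, e:4, f:7, g:4, h:5, i:3, j:3, k:4
Odd-degree vertices: a, b, c, d, f, h, i, j (8 total).
An Eulerian trail requires 0 or 2 odd-degree vertices; here there are 8.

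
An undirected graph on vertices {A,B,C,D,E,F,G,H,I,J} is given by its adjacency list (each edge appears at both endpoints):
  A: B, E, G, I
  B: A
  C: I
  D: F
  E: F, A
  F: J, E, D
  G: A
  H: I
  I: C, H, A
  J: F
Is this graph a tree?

Yes

The graph has 10 vertices and 9 edges.
It is connected with exactly 9 edges, hence acyclic — it is a tree.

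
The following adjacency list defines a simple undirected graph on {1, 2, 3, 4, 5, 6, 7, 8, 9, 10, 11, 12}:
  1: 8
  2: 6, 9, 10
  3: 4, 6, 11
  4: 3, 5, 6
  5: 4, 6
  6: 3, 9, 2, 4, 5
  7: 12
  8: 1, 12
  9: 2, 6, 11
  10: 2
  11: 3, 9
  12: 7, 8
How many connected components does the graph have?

2

Component: {1, 7, 8, 12}
Component: {2, 3, 4, 5, 6, 9, 10, 11}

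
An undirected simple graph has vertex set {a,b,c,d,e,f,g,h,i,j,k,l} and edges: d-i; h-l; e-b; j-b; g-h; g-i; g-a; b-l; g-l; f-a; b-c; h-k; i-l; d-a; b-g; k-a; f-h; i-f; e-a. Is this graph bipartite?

The cycle b-g-l-b has length 3, which is odd, so the graph is not bipartite.

No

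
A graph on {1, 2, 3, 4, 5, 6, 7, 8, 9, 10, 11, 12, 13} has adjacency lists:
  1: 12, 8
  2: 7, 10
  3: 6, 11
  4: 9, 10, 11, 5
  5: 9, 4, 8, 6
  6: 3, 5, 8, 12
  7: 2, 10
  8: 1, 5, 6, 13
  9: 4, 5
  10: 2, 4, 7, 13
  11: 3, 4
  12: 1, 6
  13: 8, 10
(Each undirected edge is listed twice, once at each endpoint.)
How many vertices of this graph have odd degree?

Degrees: 1:2, 2:2, 3:2, 4:4, 5:4, 6:4, 7:2, 8:4, 9:2, 10:4, 11:2, 12:2, 13:2
Odd-degree vertices: none.

0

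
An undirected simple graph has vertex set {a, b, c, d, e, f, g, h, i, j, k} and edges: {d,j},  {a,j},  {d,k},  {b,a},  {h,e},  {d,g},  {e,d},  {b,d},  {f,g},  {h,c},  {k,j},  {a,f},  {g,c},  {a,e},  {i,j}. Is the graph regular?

No

Degrees: a:4, b:2, c:2, d:5, e:3, f:2, g:3, h:2, i:1, j:4, k:2
Degrees are not all equal (e.g. deg(i)=1 but deg(d)=5); not regular.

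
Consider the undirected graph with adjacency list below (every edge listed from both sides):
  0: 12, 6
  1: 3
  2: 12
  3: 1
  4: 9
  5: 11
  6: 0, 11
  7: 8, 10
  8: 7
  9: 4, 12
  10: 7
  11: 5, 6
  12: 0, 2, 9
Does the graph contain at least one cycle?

|V| = 13, |E| = 10, number of components = 3.
Since 10 = 13 - 3, the graph is a forest and contains no cycle.

No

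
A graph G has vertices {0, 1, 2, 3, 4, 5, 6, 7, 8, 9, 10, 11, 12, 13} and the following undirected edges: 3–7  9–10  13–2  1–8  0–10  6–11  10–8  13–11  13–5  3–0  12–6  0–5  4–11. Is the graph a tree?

The graph has 14 vertices and 13 edges.
Connected and |E| = |V| - 1, which characterizes a tree.

Yes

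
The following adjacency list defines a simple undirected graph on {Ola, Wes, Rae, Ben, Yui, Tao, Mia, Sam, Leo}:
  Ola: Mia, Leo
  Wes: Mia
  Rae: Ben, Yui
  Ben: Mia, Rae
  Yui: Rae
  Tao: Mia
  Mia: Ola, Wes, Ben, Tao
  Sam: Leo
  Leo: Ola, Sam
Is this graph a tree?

The graph has 9 vertices and 8 edges.
Connected and |E| = |V| - 1, which characterizes a tree.

Yes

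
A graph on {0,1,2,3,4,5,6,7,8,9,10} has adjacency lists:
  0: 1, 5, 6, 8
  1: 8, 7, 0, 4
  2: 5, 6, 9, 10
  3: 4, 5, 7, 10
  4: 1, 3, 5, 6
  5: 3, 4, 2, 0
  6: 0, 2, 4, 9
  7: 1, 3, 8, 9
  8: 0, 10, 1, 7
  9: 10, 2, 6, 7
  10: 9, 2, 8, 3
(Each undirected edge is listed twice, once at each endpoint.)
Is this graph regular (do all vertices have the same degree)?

Yes

Degrees: 0:4, 1:4, 2:4, 3:4, 4:4, 5:4, 6:4, 7:4, 8:4, 9:4, 10:4
All degrees equal 4; the graph is regular.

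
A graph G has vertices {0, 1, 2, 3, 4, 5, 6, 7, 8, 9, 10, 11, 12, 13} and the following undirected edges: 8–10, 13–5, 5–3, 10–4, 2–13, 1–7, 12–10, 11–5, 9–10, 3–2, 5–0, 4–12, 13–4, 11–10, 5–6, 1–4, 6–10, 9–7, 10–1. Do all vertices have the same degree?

No

Degrees: 0:1, 1:3, 2:2, 3:2, 4:4, 5:5, 6:2, 7:2, 8:1, 9:2, 10:7, 11:2, 12:2, 13:3
Degrees are not all equal (e.g. deg(0)=1 but deg(10)=7); not regular.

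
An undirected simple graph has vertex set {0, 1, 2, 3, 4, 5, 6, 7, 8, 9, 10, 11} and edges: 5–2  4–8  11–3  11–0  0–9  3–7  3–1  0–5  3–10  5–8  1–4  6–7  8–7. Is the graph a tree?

No

|V| = 12, |E| = 13.
A tree on 12 vertices has exactly 11 edges; this graph has 13, so it contains a cycle and is not a tree.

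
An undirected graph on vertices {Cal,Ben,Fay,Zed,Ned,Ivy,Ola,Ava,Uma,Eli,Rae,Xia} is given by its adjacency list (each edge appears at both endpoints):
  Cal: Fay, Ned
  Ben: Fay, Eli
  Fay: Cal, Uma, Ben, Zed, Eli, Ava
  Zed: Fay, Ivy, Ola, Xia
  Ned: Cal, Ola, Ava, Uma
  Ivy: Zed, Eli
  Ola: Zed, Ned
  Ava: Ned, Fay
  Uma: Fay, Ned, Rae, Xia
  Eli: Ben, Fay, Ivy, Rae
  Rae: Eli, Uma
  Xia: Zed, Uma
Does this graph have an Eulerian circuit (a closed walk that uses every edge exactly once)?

Yes

Degrees: Cal:2, Ben:2, Fay:6, Zed:4, Ned:4, Ivy:2, Ola:2, Ava:2, Uma:4, Eli:4, Rae:2, Xia:2
All degrees are even and the non-isolated vertices are connected — an Eulerian circuit exists.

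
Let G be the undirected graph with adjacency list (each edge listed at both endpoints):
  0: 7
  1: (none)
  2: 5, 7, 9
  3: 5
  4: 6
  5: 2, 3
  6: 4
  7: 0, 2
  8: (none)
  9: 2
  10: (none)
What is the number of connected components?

5

Component: {1}
Component: {8}
Component: {10}
Component: {4, 6}
Component: {0, 2, 3, 5, 7, 9}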